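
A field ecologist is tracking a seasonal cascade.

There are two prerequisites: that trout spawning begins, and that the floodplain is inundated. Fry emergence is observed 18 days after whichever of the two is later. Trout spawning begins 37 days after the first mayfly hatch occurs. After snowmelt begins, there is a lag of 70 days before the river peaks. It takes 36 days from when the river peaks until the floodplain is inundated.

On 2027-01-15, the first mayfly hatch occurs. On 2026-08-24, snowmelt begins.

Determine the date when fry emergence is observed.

The first mayfly hatch occurs: Jan 15, 2027.
Trout spawning begins: Jan 15, 2027 + 37 days = Feb 21, 2027.
Snowmelt begins: Aug 24, 2026.
The river peaks: Aug 24, 2026 + 70 days = Nov 2, 2026.
The floodplain is inundated: Nov 2, 2026 + 36 days = Dec 8, 2026.
Both prerequisites met — trout spawning begins (Feb 21, 2027), the floodplain is inundated (Dec 8, 2026); the later is Feb 21, 2027.
Fry emergence is observed: Feb 21, 2027 + 18 days = Mar 11, 2027.

2027-03-11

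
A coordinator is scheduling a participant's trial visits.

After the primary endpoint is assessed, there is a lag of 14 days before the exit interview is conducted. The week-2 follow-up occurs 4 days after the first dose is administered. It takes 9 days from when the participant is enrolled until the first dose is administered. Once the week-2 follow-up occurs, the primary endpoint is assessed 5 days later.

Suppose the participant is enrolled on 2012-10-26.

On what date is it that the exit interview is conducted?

The participant is enrolled: Oct 26, 2012.
The first dose is administered: Oct 26, 2012 + 9 days = Nov 4, 2012.
The week-2 follow-up occurs: Nov 4, 2012 + 4 days = Nov 8, 2012.
The primary endpoint is assessed: Nov 8, 2012 + 5 days = Nov 13, 2012.
The exit interview is conducted: Nov 13, 2012 + 14 days = Nov 27, 2012.

2012-11-27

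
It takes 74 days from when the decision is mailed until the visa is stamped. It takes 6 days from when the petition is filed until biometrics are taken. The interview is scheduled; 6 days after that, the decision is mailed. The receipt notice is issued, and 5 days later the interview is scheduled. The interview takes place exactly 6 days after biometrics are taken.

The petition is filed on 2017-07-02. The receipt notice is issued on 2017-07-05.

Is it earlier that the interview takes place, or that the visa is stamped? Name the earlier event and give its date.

The interview takes place — 2017-07-14

The petition is filed: Jul 2, 2017.
Biometrics are taken: Jul 2, 2017 + 6 days = Jul 8, 2017.
The interview takes place: Jul 8, 2017 + 6 days = Jul 14, 2017.
The receipt notice is issued: Jul 5, 2017.
The interview is scheduled: Jul 5, 2017 + 5 days = Jul 10, 2017.
The decision is mailed: Jul 10, 2017 + 6 days = Jul 16, 2017.
The visa is stamped: Jul 16, 2017 + 74 days = Sep 28, 2017.
Comparing: the interview takes place on Jul 14, 2017 vs the visa is stamped on Sep 28, 2017. Earlier: the interview takes place.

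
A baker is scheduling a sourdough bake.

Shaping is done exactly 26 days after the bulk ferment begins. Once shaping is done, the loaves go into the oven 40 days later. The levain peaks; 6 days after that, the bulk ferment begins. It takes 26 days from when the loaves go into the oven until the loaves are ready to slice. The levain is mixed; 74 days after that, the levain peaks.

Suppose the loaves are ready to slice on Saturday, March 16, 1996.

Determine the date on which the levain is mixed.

Tuesday, September 26, 1995

The loaves are ready to slice: Mar 16, 1996.
The loaves go into the oven: Mar 16, 1996 − 26 days = Feb 19, 1996.
Shaping is done: Feb 19, 1996 − 40 days = Jan 10, 1996.
The bulk ferment begins: Jan 10, 1996 − 26 days = Dec 15, 1995.
The levain peaks: Dec 15, 1995 − 6 days = Dec 9, 1995.
The levain is mixed: Dec 9, 1995 − 74 days = Sep 26, 1995.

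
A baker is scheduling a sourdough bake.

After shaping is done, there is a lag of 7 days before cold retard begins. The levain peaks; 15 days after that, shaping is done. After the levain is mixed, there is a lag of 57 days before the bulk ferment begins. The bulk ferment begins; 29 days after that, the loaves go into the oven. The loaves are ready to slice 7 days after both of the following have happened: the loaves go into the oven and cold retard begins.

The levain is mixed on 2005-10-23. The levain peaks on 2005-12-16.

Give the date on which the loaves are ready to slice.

2006-01-24

The levain is mixed: Oct 23, 2005.
The bulk ferment begins: Oct 23, 2005 + 57 days = Dec 19, 2005.
The loaves go into the oven: Dec 19, 2005 + 29 days = Jan 17, 2006.
The levain peaks: Dec 16, 2005.
Shaping is done: Dec 16, 2005 + 15 days = Dec 31, 2005.
Cold retard begins: Dec 31, 2005 + 7 days = Jan 7, 2006.
Both prerequisites met — the loaves go into the oven (Jan 17, 2006), cold retard begins (Jan 7, 2006); the later is Jan 17, 2006.
The loaves are ready to slice: Jan 17, 2006 + 7 days = Jan 24, 2006.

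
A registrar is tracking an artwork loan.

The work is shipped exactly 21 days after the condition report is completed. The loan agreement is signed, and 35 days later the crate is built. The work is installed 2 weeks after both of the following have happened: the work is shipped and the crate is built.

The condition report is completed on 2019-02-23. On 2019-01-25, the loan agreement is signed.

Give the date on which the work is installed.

The condition report is completed: Feb 23, 2019.
The work is shipped: Feb 23, 2019 + 21 days = Mar 16, 2019.
The loan agreement is signed: Jan 25, 2019.
The crate is built: Jan 25, 2019 + 35 days = Mar 1, 2019.
Both prerequisites met — the work is shipped (Mar 16, 2019), the crate is built (Mar 1, 2019); the later is Mar 16, 2019.
The work is installed: Mar 16, 2019 + 2 weeks = Mar 30, 2019.

2019-03-30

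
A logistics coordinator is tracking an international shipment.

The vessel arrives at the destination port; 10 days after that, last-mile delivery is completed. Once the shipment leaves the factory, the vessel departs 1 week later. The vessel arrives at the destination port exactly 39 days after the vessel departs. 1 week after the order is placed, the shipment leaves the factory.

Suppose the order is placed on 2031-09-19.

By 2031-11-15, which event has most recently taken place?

The order is placed: Sep 19, 2031.
The shipment leaves the factory: Sep 19, 2031 + 1 week = Sep 26, 2031.
The vessel departs: Sep 26, 2031 + 1 week = Oct 3, 2031.
The vessel arrives at the destination port: Oct 3, 2031 + 39 days = Nov 11, 2031.
Last-mile delivery is completed: Nov 11, 2031 + 10 days = Nov 21, 2031.
Nov 15, 2031 falls between when the vessel arrives at the destination port (Nov 11, 2031) and when last-mile delivery is completed (Nov 21, 2031).

The vessel arrives at the destination port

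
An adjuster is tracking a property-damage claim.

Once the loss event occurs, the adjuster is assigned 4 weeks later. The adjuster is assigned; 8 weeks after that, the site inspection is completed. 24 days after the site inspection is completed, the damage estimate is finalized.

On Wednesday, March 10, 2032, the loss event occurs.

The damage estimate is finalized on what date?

The loss event occurs: Mar 10, 2032.
The adjuster is assigned: Mar 10, 2032 + 4 weeks = Apr 7, 2032.
The site inspection is completed: Apr 7, 2032 + 8 weeks = Jun 2, 2032.
The damage estimate is finalized: Jun 2, 2032 + 24 days = Jun 26, 2032.

Saturday, June 26, 2032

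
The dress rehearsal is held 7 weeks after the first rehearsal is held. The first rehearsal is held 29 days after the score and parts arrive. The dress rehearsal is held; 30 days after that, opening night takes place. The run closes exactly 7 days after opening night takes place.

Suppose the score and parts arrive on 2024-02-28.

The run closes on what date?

The score and parts arrive: Feb 28, 2024.
The first rehearsal is held: Feb 28, 2024 + 29 days = Mar 28, 2024.
The dress rehearsal is held: Mar 28, 2024 + 7 weeks = May 16, 2024.
Opening night takes place: May 16, 2024 + 30 days = Jun 15, 2024.
The run closes: Jun 15, 2024 + 7 days = Jun 22, 2024.

2024-06-22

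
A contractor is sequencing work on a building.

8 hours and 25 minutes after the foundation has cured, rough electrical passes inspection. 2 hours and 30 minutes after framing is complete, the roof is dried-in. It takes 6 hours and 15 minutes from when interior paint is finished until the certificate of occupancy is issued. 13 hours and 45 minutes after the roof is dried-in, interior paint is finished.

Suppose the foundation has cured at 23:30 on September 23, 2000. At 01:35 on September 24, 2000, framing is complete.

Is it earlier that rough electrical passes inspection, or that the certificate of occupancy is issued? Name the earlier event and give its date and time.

Rough electrical passes inspection — 07:55 on September 24, 2000

The foundation has cured: 23:30 Sep 23, 2000.
Rough electrical passes inspection: 23:30 Sep 23, 2000 + 8h25m = 07:55 Sep 24, 2000.
Framing is complete: 01:35 Sep 24, 2000.
The roof is dried-in: 01:35 Sep 24, 2000 + 2h30m = 04:05 Sep 24, 2000.
Interior paint is finished: 04:05 Sep 24, 2000 + 13h45m = 17:50 Sep 24, 2000.
The certificate of occupancy is issued: 17:50 Sep 24, 2000 + 6h15m = 00:05 Sep 25, 2000.
Comparing: rough electrical passes inspection at 07:55 Sep 24, 2000 vs the certificate of occupancy is issued at 00:05 Sep 25, 2000. Earlier: rough electrical passes inspection.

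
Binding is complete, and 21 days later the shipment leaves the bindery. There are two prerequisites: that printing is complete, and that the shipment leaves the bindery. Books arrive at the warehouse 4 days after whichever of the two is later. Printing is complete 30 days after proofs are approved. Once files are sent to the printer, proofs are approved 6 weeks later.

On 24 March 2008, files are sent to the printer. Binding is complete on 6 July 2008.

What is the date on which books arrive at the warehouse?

Files are sent to the printer: Mar 24, 2008.
Proofs are approved: Mar 24, 2008 + 6 weeks = May 5, 2008.
Printing is complete: May 5, 2008 + 30 days = Jun 4, 2008.
Binding is complete: Jul 6, 2008.
The shipment leaves the bindery: Jul 6, 2008 + 21 days = Jul 27, 2008.
Both prerequisites met — printing is complete (Jun 4, 2008), the shipment leaves the bindery (Jul 27, 2008); the later is Jul 27, 2008.
Books arrive at the warehouse: Jul 27, 2008 + 4 days = Jul 31, 2008.

31 July 2008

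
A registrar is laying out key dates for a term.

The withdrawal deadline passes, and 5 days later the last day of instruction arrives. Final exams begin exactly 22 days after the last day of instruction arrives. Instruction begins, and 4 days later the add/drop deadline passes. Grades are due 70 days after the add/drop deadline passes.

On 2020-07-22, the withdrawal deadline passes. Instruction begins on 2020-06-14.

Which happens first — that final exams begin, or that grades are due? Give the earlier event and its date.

Final exams begin — 2020-08-18

The withdrawal deadline passes: Jul 22, 2020.
The last day of instruction arrives: Jul 22, 2020 + 5 days = Jul 27, 2020.
Final exams begin: Jul 27, 2020 + 22 days = Aug 18, 2020.
Instruction begins: Jun 14, 2020.
The add/drop deadline passes: Jun 14, 2020 + 4 days = Jun 18, 2020.
Grades are due: Jun 18, 2020 + 70 days = Aug 27, 2020.
Comparing: final exams begin on Aug 18, 2020 vs grades are due on Aug 27, 2020. Earlier: final exams begin.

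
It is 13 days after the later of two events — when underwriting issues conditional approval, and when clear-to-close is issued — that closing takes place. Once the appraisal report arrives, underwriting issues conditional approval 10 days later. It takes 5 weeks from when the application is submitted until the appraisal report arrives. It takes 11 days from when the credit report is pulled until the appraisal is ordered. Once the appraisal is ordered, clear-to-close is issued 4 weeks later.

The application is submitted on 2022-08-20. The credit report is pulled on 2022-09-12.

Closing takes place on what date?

2022-11-03

The application is submitted: Aug 20, 2022.
The appraisal report arrives: Aug 20, 2022 + 5 weeks = Sep 24, 2022.
Underwriting issues conditional approval: Sep 24, 2022 + 10 days = Oct 4, 2022.
The credit report is pulled: Sep 12, 2022.
The appraisal is ordered: Sep 12, 2022 + 11 days = Sep 23, 2022.
Clear-to-close is issued: Sep 23, 2022 + 4 weeks = Oct 21, 2022.
Both prerequisites met — underwriting issues conditional approval (Oct 4, 2022), clear-to-close is issued (Oct 21, 2022); the later is Oct 21, 2022.
Closing takes place: Oct 21, 2022 + 13 days = Nov 3, 2022.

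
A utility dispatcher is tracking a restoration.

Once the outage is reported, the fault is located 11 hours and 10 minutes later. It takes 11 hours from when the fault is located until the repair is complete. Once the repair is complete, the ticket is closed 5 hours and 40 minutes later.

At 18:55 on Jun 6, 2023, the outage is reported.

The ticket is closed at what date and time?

The outage is reported: 18:55 Jun 6, 2023.
The fault is located: 18:55 Jun 6, 2023 + 11h10m = 06:05 Jun 7, 2023.
The repair is complete: 06:05 Jun 7, 2023 + 11h = 17:05 Jun 7, 2023.
The ticket is closed: 17:05 Jun 7, 2023 + 5h40m = 22:45 Jun 7, 2023.

22:45 on Jun 7, 2023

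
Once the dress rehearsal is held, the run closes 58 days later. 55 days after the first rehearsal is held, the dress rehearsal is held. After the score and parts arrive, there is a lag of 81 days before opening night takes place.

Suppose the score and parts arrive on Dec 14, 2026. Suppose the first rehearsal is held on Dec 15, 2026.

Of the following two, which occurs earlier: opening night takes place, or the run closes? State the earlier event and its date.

The score and parts arrive: Dec 14, 2026.
Opening night takes place: Dec 14, 2026 + 81 days = Mar 5, 2027.
The first rehearsal is held: Dec 15, 2026.
The dress rehearsal is held: Dec 15, 2026 + 55 days = Feb 8, 2027.
The run closes: Feb 8, 2027 + 58 days = Apr 7, 2027.
Comparing: opening night takes place on Mar 5, 2027 vs the run closes on Apr 7, 2027. Earlier: opening night takes place.

Opening night takes place — Mar 5, 2027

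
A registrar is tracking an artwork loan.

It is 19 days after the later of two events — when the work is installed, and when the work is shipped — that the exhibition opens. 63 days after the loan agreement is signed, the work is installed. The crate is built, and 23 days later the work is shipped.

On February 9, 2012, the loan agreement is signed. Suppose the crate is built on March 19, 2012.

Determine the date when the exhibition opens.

The loan agreement is signed: Feb 9, 2012.
The work is installed: Feb 9, 2012 + 63 days = Apr 12, 2012.
The crate is built: Mar 19, 2012.
The work is shipped: Mar 19, 2012 + 23 days = Apr 11, 2012.
Both prerequisites met — the work is installed (Apr 12, 2012), the work is shipped (Apr 11, 2012); the later is Apr 12, 2012.
The exhibition opens: Apr 12, 2012 + 19 days = May 1, 2012.

May 1, 2012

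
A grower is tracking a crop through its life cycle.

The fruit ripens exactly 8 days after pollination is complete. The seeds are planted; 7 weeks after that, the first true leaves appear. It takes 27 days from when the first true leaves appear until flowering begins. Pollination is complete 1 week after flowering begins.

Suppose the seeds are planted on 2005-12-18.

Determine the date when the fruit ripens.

2006-03-19

The seeds are planted: Dec 18, 2005.
The first true leaves appear: Dec 18, 2005 + 7 weeks = Feb 5, 2006.
Flowering begins: Feb 5, 2006 + 27 days = Mar 4, 2006.
Pollination is complete: Mar 4, 2006 + 1 week = Mar 11, 2006.
The fruit ripens: Mar 11, 2006 + 8 days = Mar 19, 2006.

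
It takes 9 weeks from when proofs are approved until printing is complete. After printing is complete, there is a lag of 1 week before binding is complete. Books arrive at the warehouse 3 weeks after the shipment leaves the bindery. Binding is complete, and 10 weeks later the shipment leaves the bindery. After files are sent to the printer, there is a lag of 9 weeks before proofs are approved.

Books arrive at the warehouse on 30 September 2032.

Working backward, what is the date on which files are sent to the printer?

Books arrive at the warehouse: Sep 30, 2032.
The shipment leaves the bindery: Sep 30, 2032 − 3 weeks = Sep 9, 2032.
Binding is complete: Sep 9, 2032 − 10 weeks = Jul 1, 2032.
Printing is complete: Jul 1, 2032 − 1 week = Jun 24, 2032.
Proofs are approved: Jun 24, 2032 − 9 weeks = Apr 22, 2032.
Files are sent to the printer: Apr 22, 2032 − 9 weeks = Feb 19, 2032.

19 February 2032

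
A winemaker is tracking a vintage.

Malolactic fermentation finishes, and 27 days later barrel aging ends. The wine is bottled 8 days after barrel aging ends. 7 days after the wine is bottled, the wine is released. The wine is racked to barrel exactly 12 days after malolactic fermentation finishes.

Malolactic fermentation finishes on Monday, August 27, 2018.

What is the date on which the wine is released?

Malolactic fermentation finishes: Aug 27, 2018.
Barrel aging ends: Aug 27, 2018 + 27 days = Sep 23, 2018.
The wine is bottled: Sep 23, 2018 + 8 days = Oct 1, 2018.
The wine is released: Oct 1, 2018 + 7 days = Oct 8, 2018.

Monday, October 8, 2018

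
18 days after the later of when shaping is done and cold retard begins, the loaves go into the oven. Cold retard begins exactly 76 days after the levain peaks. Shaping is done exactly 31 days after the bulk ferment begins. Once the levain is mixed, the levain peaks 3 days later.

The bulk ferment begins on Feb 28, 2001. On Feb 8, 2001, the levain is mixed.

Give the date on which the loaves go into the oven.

May 16, 2001

The bulk ferment begins: Feb 28, 2001.
Shaping is done: Feb 28, 2001 + 31 days = Mar 31, 2001.
The levain is mixed: Feb 8, 2001.
The levain peaks: Feb 8, 2001 + 3 days = Feb 11, 2001.
Cold retard begins: Feb 11, 2001 + 76 days = Apr 28, 2001.
Both prerequisites met — shaping is done (Mar 31, 2001), cold retard begins (Apr 28, 2001); the later is Apr 28, 2001.
The loaves go into the oven: Apr 28, 2001 + 18 days = May 16, 2001.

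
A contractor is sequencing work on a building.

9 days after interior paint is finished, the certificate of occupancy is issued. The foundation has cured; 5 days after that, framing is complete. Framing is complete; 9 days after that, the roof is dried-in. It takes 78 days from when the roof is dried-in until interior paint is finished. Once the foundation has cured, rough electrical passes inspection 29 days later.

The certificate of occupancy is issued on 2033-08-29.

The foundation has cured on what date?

The certificate of occupancy is issued: Aug 29, 2033.
Interior paint is finished: Aug 29, 2033 − 9 days = Aug 20, 2033.
The roof is dried-in: Aug 20, 2033 − 78 days = Jun 3, 2033.
Framing is complete: Jun 3, 2033 − 9 days = May 25, 2033.
The foundation has cured: May 25, 2033 − 5 days = May 20, 2033.

2033-05-20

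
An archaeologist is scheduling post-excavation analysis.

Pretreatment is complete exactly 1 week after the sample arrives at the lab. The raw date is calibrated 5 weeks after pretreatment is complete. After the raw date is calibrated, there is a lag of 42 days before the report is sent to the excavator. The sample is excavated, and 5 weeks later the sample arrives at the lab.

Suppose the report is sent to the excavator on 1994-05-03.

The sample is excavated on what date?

The report is sent to the excavator: May 3, 1994.
The raw date is calibrated: May 3, 1994 − 42 days = Mar 22, 1994.
Pretreatment is complete: Mar 22, 1994 − 5 weeks = Feb 15, 1994.
The sample arrives at the lab: Feb 15, 1994 − 1 week = Feb 8, 1994.
The sample is excavated: Feb 8, 1994 − 5 weeks = Jan 4, 1994.

1994-01-04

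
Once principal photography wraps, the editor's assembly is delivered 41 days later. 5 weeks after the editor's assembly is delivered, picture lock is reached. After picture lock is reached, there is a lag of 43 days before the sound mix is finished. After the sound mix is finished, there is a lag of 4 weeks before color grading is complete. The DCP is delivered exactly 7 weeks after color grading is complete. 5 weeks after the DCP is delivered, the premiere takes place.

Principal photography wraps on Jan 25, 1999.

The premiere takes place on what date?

Sep 13, 1999

Principal photography wraps: Jan 25, 1999.
The editor's assembly is delivered: Jan 25, 1999 + 41 days = Mar 7, 1999.
Picture lock is reached: Mar 7, 1999 + 5 weeks = Apr 11, 1999.
The sound mix is finished: Apr 11, 1999 + 43 days = May 24, 1999.
Color grading is complete: May 24, 1999 + 4 weeks = Jun 21, 1999.
The DCP is delivered: Jun 21, 1999 + 7 weeks = Aug 9, 1999.
The premiere takes place: Aug 9, 1999 + 5 weeks = Sep 13, 1999.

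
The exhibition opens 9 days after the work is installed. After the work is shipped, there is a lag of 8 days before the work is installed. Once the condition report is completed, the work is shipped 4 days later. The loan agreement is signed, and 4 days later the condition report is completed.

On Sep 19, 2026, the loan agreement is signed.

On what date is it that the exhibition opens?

The loan agreement is signed: Sep 19, 2026.
The condition report is completed: Sep 19, 2026 + 4 days = Sep 23, 2026.
The work is shipped: Sep 23, 2026 + 4 days = Sep 27, 2026.
The work is installed: Sep 27, 2026 + 8 days = Oct 5, 2026.
The exhibition opens: Oct 5, 2026 + 9 days = Oct 14, 2026.

Oct 14, 2026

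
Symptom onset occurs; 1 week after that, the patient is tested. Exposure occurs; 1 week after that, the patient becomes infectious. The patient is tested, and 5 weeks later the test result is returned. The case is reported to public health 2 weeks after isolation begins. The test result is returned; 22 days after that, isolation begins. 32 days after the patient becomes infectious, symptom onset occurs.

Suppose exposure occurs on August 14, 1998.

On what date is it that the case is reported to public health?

Exposure occurs: Aug 14, 1998.
The patient becomes infectious: Aug 14, 1998 + 1 week = Aug 21, 1998.
Symptom onset occurs: Aug 21, 1998 + 32 days = Sep 22, 1998.
The patient is tested: Sep 22, 1998 + 1 week = Sep 29, 1998.
The test result is returned: Sep 29, 1998 + 5 weeks = Nov 3, 1998.
Isolation begins: Nov 3, 1998 + 22 days = Nov 25, 1998.
The case is reported to public health: Nov 25, 1998 + 2 weeks = Dec 9, 1998.

December 9, 1998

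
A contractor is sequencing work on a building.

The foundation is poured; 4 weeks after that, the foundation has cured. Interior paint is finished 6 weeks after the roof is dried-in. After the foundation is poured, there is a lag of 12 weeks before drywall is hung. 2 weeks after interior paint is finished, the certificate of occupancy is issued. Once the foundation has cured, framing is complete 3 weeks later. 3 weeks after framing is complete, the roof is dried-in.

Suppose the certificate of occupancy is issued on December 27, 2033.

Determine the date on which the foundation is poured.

The certificate of occupancy is issued: Dec 27, 2033.
Interior paint is finished: Dec 27, 2033 − 2 weeks = Dec 13, 2033.
The roof is dried-in: Dec 13, 2033 − 6 weeks = Nov 1, 2033.
Framing is complete: Nov 1, 2033 − 3 weeks = Oct 11, 2033.
The foundation has cured: Oct 11, 2033 − 3 weeks = Sep 20, 2033.
The foundation is poured: Sep 20, 2033 − 4 weeks = Aug 23, 2033.

August 23, 2033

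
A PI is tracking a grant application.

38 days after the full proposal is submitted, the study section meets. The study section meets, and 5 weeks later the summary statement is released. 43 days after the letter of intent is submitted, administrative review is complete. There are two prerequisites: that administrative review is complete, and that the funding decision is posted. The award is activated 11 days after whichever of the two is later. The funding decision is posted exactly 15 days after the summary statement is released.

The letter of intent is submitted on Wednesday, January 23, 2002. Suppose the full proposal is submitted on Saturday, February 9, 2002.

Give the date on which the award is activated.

The letter of intent is submitted: Jan 23, 2002.
Administrative review is complete: Jan 23, 2002 + 43 days = Mar 7, 2002.
The full proposal is submitted: Feb 9, 2002.
The study section meets: Feb 9, 2002 + 38 days = Mar 19, 2002.
The summary statement is released: Mar 19, 2002 + 5 weeks = Apr 23, 2002.
The funding decision is posted: Apr 23, 2002 + 15 days = May 8, 2002.
Both prerequisites met — administrative review is complete (Mar 7, 2002), the funding decision is posted (May 8, 2002); the later is May 8, 2002.
The award is activated: May 8, 2002 + 11 days = May 19, 2002.

Sunday, May 19, 2002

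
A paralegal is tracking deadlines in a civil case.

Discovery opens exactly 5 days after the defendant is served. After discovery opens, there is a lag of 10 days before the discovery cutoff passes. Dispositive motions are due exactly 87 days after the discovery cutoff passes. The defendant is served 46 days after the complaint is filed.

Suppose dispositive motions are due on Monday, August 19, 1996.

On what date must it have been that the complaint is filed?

Sunday, March 24, 1996

Dispositive motions are due: Aug 19, 1996.
The discovery cutoff passes: Aug 19, 1996 − 87 days = May 24, 1996.
Discovery opens: May 24, 1996 − 10 days = May 14, 1996.
The defendant is served: May 14, 1996 − 5 days = May 9, 1996.
The complaint is filed: May 9, 1996 − 46 days = Mar 24, 1996.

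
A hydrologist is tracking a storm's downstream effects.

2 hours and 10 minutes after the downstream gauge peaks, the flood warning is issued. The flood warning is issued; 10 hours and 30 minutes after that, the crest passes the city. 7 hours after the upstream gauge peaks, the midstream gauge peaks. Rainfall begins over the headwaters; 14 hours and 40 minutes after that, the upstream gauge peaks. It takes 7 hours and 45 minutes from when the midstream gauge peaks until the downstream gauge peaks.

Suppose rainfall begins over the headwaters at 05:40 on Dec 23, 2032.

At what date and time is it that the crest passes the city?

23:45 on Dec 24, 2032

Rainfall begins over the headwaters: 05:40 Dec 23, 2032.
The upstream gauge peaks: 05:40 Dec 23, 2032 + 14h40m = 20:20 Dec 23, 2032.
The midstream gauge peaks: 20:20 Dec 23, 2032 + 7h = 03:20 Dec 24, 2032.
The downstream gauge peaks: 03:20 Dec 24, 2032 + 7h45m = 11:05 Dec 24, 2032.
The flood warning is issued: 11:05 Dec 24, 2032 + 2h10m = 13:15 Dec 24, 2032.
The crest passes the city: 13:15 Dec 24, 2032 + 10h30m = 23:45 Dec 24, 2032.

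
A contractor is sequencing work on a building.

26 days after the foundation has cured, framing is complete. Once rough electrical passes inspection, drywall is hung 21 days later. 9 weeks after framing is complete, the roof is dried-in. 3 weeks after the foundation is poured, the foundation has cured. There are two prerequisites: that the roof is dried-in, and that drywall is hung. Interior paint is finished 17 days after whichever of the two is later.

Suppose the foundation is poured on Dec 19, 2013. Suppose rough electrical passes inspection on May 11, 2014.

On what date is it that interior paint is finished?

Jun 18, 2014

The foundation is poured: Dec 19, 2013.
The foundation has cured: Dec 19, 2013 + 3 weeks = Jan 9, 2014.
Framing is complete: Jan 9, 2014 + 26 days = Feb 4, 2014.
The roof is dried-in: Feb 4, 2014 + 9 weeks = Apr 8, 2014.
Rough electrical passes inspection: May 11, 2014.
Drywall is hung: May 11, 2014 + 21 days = Jun 1, 2014.
Both prerequisites met — the roof is dried-in (Apr 8, 2014), drywall is hung (Jun 1, 2014); the later is Jun 1, 2014.
Interior paint is finished: Jun 1, 2014 + 17 days = Jun 18, 2014.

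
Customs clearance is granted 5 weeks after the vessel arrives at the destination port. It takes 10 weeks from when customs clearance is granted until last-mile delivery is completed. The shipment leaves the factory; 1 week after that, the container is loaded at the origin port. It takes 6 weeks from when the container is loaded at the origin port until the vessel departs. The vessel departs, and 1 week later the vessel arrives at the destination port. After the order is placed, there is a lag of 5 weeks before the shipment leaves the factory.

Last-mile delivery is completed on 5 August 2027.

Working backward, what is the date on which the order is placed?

Last-mile delivery is completed: Aug 5, 2027.
Customs clearance is granted: Aug 5, 2027 − 10 weeks = May 27, 2027.
The vessel arrives at the destination port: May 27, 2027 − 5 weeks = Apr 22, 2027.
The vessel departs: Apr 22, 2027 − 1 week = Apr 15, 2027.
The container is loaded at the origin port: Apr 15, 2027 − 6 weeks = Mar 4, 2027.
The shipment leaves the factory: Mar 4, 2027 − 1 week = Feb 25, 2027.
The order is placed: Feb 25, 2027 − 5 weeks = Jan 21, 2027.

21 January 2027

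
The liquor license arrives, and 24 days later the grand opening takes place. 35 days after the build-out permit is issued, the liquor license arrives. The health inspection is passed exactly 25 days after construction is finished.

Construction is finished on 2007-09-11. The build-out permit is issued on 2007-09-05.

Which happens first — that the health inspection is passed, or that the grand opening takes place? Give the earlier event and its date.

Construction is finished: Sep 11, 2007.
The health inspection is passed: Sep 11, 2007 + 25 days = Oct 6, 2007.
The build-out permit is issued: Sep 5, 2007.
The liquor license arrives: Sep 5, 2007 + 35 days = Oct 10, 2007.
The grand opening takes place: Oct 10, 2007 + 24 days = Nov 3, 2007.
Comparing: the health inspection is passed on Oct 6, 2007 vs the grand opening takes place on Nov 3, 2007. Earlier: the health inspection is passed.

The health inspection is passed — 2007-10-06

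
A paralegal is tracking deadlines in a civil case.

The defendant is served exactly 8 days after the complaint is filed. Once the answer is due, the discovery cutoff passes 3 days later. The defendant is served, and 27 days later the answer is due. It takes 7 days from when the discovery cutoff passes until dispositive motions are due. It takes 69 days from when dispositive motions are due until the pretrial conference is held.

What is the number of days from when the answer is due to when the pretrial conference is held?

Causal path: the answer is due → the discovery cutoff passes → dispositive motions are due → the pretrial conference is held.
Total delay along the path: 3 + 7 + 69 = 79 days.

79 days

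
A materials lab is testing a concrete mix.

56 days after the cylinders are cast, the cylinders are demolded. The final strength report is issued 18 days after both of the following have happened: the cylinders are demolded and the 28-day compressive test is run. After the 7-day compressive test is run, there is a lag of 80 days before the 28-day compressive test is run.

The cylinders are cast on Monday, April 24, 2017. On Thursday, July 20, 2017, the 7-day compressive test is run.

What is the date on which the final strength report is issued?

The cylinders are cast: Apr 24, 2017.
The cylinders are demolded: Apr 24, 2017 + 56 days = Jun 19, 2017.
The 7-day compressive test is run: Jul 20, 2017.
The 28-day compressive test is run: Jul 20, 2017 + 80 days = Oct 8, 2017.
Both prerequisites met — the cylinders are demolded (Jun 19, 2017), the 28-day compressive test is run (Oct 8, 2017); the later is Oct 8, 2017.
The final strength report is issued: Oct 8, 2017 + 18 days = Oct 26, 2017.

Thursday, October 26, 2017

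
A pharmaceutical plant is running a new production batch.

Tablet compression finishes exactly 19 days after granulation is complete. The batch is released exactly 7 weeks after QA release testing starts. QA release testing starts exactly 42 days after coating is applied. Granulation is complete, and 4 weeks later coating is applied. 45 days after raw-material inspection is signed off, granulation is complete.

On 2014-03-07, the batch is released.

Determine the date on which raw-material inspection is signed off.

The batch is released: Mar 7, 2014.
QA release testing starts: Mar 7, 2014 − 7 weeks = Jan 17, 2014.
Coating is applied: Jan 17, 2014 − 42 days = Dec 6, 2013.
Granulation is complete: Dec 6, 2013 − 4 weeks = Nov 8, 2013.
Raw-material inspection is signed off: Nov 8, 2013 − 45 days = Sep 24, 2013.

2013-09-24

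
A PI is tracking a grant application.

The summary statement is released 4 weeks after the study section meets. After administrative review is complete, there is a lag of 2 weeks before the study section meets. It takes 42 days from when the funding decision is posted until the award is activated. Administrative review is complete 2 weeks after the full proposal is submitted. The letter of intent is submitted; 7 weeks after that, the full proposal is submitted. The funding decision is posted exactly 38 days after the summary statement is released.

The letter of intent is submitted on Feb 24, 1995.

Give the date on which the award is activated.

The letter of intent is submitted: Feb 24, 1995.
The full proposal is submitted: Feb 24, 1995 + 7 weeks = Apr 14, 1995.
Administrative review is complete: Apr 14, 1995 + 2 weeks = Apr 28, 1995.
The study section meets: Apr 28, 1995 + 2 weeks = May 12, 1995.
The summary statement is released: May 12, 1995 + 4 weeks = Jun 9, 1995.
The funding decision is posted: Jun 9, 1995 + 38 days = Jul 17, 1995.
The award is activated: Jul 17, 1995 + 42 days = Aug 28, 1995.

Aug 28, 1995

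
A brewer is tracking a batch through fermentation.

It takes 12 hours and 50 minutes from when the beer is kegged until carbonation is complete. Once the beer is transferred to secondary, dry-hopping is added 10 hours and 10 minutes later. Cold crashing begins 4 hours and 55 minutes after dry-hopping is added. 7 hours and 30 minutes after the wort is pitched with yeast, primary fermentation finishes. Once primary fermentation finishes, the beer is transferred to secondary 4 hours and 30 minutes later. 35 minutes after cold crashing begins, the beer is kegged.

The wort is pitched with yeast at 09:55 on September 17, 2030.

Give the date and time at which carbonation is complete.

02:25 on September 19, 2030

The wort is pitched with yeast: 09:55 Sep 17, 2030.
Primary fermentation finishes: 09:55 Sep 17, 2030 + 7h30m = 17:25 Sep 17, 2030.
The beer is transferred to secondary: 17:25 Sep 17, 2030 + 4h30m = 21:55 Sep 17, 2030.
Dry-hopping is added: 21:55 Sep 17, 2030 + 10h10m = 08:05 Sep 18, 2030.
Cold crashing begins: 08:05 Sep 18, 2030 + 4h55m = 13:00 Sep 18, 2030.
The beer is kegged: 13:00 Sep 18, 2030 + 35m = 13:35 Sep 18, 2030.
Carbonation is complete: 13:35 Sep 18, 2030 + 12h50m = 02:25 Sep 19, 2030.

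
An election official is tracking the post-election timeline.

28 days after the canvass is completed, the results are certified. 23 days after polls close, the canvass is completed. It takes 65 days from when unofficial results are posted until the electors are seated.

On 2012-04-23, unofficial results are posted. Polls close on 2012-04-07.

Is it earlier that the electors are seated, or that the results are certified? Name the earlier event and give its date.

The results are certified — 2012-05-28

Unofficial results are posted: Apr 23, 2012.
The electors are seated: Apr 23, 2012 + 65 days = Jun 27, 2012.
Polls close: Apr 7, 2012.
The canvass is completed: Apr 7, 2012 + 23 days = Apr 30, 2012.
The results are certified: Apr 30, 2012 + 28 days = May 28, 2012.
Comparing: the electors are seated on Jun 27, 2012 vs the results are certified on May 28, 2012. Earlier: the results are certified.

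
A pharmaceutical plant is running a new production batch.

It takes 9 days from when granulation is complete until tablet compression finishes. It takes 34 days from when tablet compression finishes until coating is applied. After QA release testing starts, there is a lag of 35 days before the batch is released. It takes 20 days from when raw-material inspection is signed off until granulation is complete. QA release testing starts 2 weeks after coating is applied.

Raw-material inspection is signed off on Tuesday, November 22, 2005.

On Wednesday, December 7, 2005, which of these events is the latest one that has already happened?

Raw-material inspection is signed off: Nov 22, 2005.
Granulation is complete: Nov 22, 2005 + 20 days = Dec 12, 2005.
Tablet compression finishes: Dec 12, 2005 + 9 days = Dec 21, 2005.
Coating is applied: Dec 21, 2005 + 34 days = Jan 24, 2006.
QA release testing starts: Jan 24, 2006 + 2 weeks = Feb 7, 2006.
The batch is released: Feb 7, 2006 + 35 days = Mar 14, 2006.
Dec 7, 2005 falls between when raw-material inspection is signed off (Nov 22, 2005) and when granulation is complete (Dec 12, 2005).

Raw-material inspection is signed off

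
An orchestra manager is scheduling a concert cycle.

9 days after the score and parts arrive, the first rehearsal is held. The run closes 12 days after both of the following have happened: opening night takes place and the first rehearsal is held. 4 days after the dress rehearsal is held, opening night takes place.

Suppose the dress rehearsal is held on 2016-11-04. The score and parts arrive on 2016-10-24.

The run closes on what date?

The dress rehearsal is held: Nov 4, 2016.
Opening night takes place: Nov 4, 2016 + 4 days = Nov 8, 2016.
The score and parts arrive: Oct 24, 2016.
The first rehearsal is held: Oct 24, 2016 + 9 days = Nov 2, 2016.
Both prerequisites met — opening night takes place (Nov 8, 2016), the first rehearsal is held (Nov 2, 2016); the later is Nov 8, 2016.
The run closes: Nov 8, 2016 + 12 days = Nov 20, 2016.

2016-11-20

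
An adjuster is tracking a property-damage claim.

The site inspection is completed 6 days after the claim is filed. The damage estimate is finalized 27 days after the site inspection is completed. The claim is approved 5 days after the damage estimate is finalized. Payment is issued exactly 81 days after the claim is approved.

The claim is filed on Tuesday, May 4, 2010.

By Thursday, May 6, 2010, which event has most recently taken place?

The claim is filed: May 4, 2010.
The site inspection is completed: May 4, 2010 + 6 days = May 10, 2010.
The damage estimate is finalized: May 10, 2010 + 27 days = Jun 6, 2010.
The claim is approved: Jun 6, 2010 + 5 days = Jun 11, 2010.
Payment is issued: Jun 11, 2010 + 81 days = Aug 31, 2010.
May 6, 2010 falls between when the claim is filed (May 4, 2010) and when the site inspection is completed (May 10, 2010).

The claim is filed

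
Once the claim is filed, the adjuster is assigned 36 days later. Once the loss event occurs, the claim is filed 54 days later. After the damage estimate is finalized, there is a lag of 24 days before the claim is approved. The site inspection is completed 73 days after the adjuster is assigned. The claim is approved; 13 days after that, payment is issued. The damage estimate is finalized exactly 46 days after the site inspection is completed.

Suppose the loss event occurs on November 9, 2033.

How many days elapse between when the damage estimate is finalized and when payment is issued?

Causal path: the damage estimate is finalized → the claim is approved → payment is issued.
Total delay along the path: 24 + 13 = 37 days.

37 days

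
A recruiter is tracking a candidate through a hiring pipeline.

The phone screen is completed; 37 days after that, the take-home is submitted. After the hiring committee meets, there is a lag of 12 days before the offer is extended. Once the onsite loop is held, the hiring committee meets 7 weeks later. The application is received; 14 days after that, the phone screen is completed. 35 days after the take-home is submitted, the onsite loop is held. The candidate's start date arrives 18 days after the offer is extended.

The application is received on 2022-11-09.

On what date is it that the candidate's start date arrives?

The application is received: Nov 9, 2022.
The phone screen is completed: Nov 9, 2022 + 14 days = Nov 23, 2022.
The take-home is submitted: Nov 23, 2022 + 37 days = Dec 30, 2022.
The onsite loop is held: Dec 30, 2022 + 35 days = Feb 3, 2023.
The hiring committee meets: Feb 3, 2023 + 7 weeks = Mar 24, 2023.
The offer is extended: Mar 24, 2023 + 12 days = Apr 5, 2023.
The candidate's start date arrives: Apr 5, 2023 + 18 days = Apr 23, 2023.

2023-04-23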